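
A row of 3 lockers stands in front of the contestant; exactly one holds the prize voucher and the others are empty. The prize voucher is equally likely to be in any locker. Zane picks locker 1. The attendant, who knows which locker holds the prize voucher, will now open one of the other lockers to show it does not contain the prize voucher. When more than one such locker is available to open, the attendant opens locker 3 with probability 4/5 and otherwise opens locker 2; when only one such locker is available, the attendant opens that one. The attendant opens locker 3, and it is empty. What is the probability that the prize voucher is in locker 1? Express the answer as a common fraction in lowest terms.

Condition on the true location of the prize voucher.
If it is in locker 1 (prior 1/3): locker 3 is available, opened with probability 4/5; weight (1/3)·(4/5) = 4/15.
If it is in locker 2 (prior 1/3): only locker 3 is available, probability 1; weight (1/3)·1 = 1/3.
If it is in locker 3 (prior 1/3): the attendant opened locker 3, so this case is ruled out; weight (1/3)·0 = 0.
The weights sum to 3/5.
So P(the prize voucher in locker 1 | the attendant opened locker 3) = (4/15) / (3/5) = 4/9.

4/9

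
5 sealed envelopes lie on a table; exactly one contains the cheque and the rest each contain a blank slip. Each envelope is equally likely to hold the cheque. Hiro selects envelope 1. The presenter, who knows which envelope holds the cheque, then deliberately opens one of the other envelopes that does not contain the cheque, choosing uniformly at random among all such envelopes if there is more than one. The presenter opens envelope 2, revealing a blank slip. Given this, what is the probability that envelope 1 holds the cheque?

Apply Bayes' rule, conditioning on where the cheque actually is.
If it is in envelope 1 (prior 1/5): the presenter has 4 equally likely choices, so probability 1/4; weight (1/5)·(1/4) = 1/20.
If it is in envelope 2 (prior 1/5): the presenter opened envelope 2, so this case is ruled out; weight (1/5)·0 = 0.
If it is in any of envelopes 3, 4, and 5 (prior 1/5 each): the presenter has 3 equally likely choices, so probability 1/3; weight (1/5)·(1/3) = 1/15 each.
The weights sum to 1/4.
So P(the cheque in envelope 1 | the presenter opened envelope 2) = (1/20) / (1/4) = 1/5.

1/5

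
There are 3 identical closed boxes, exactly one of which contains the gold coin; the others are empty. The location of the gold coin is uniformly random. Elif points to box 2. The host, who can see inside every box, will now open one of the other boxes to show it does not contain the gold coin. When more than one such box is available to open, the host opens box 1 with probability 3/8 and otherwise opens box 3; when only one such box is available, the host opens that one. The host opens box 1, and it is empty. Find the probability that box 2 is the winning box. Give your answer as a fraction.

3/11

Condition on the true location of the gold coin.
If it is in box 1 (prior 1/3): the host opened box 1, so this case is ruled out; weight (1/3)·0 = 0.
If it is in box 2 (prior 1/3): box 1 is available, opened with probability 3/8; weight (1/3)·(3/8) = 1/8.
If it is in box 3 (prior 1/3): only box 1 is available, probability 1; weight (1/3)·1 = 1/3.
The weights sum to 11/24.
So P(the gold coin in box 2 | the host opened box 1) = (1/8) / (11/24) = 3/11.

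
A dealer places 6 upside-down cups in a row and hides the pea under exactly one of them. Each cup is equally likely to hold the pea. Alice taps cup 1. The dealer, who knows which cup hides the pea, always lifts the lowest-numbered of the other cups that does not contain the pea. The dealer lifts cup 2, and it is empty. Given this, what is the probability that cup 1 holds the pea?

Consider each possible location of the pea in turn.
If it is under any of cups 1, 3, 4, 5, and 6 (prior 1/6 each): cup 2 is the lowest-numbered option available, probability 1; weight (1/6)·1 = 1/6 each.
If it is under cup 2 (prior 1/6): the dealer opened cup 2, so this case is ruled out; weight (1/6)·0 = 0.
The weights sum to 5/6.
So P(the pea under cup 1 | the dealer opened cup 2) = (1/6) / (5/6) = 1/5.

1/5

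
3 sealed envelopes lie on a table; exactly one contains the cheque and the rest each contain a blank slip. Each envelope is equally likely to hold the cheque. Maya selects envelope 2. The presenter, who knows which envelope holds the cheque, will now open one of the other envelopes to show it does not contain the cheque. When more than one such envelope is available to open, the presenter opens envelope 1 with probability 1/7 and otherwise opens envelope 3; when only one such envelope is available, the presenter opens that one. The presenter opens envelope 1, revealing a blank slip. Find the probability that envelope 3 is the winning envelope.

Condition on the true location of the cheque.
If it is in envelope 1 (prior 1/3): the presenter opened envelope 1, so this case is ruled out; weight (1/3)·0 = 0.
If it is in envelope 2 (prior 1/3): envelope 1 is available, opened with probability 1/7; weight (1/3)·(1/7) = 1/21.
If it is in envelope 3 (prior 1/3): only envelope 1 is available, probability 1; weight (1/3)·1 = 1/3.
The weights sum to 8/21.
So P(the cheque in envelope 3 | the presenter opened envelope 1) = (1/3) / (8/21) = 7/8.

7/8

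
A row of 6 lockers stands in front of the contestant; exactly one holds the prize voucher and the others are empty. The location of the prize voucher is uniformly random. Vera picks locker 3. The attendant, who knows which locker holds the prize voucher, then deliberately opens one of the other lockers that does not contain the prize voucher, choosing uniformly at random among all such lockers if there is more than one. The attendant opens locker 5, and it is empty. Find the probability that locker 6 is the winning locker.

Apply Bayes' rule, conditioning on where the prize voucher actually is.
If it is in any of lockers 1, 2, 4, and 6 (prior 1/6 each): the attendant has 4 equally likely choices, so probability 1/4; weight (1/6)·(1/4) = 1/24 each.
If it is in locker 3 (prior 1/6): the attendant has 5 equally likely choices, so probability 1/5; weight (1/6)·(1/5) = 1/30.
If it is in locker 5 (prior 1/6): the attendant opened locker 5, so this case is ruled out; weight (1/6)·0 = 0.
The weights sum to 1/5.
So P(the prize voucher in locker 6 | the attendant opened locker 5) = (1/24) / (1/5) = 5/24.

5/24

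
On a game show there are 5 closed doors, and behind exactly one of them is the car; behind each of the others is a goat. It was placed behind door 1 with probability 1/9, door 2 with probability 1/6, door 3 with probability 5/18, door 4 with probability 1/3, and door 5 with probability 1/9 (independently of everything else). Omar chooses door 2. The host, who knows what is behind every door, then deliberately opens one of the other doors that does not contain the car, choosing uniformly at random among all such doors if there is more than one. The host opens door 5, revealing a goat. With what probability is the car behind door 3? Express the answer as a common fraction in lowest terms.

Apply Bayes' rule, conditioning on where the car actually is.
If it is behind door 1 (prior 1/9): the host has 3 equally likely choices, so probability 1/3; weight (1/9)·(1/3) = 1/27.
If it is behind door 2 (prior 1/6): the host has 4 equally likely choices, so probability 1/4; weight (1/6)·(1/4) = 1/24.
If it is behind door 3 (prior 5/18): the host has 3 equally likely choices, so probability 1/3; weight (5/18)·(1/3) = 5/54.
If it is behind door 4 (prior 1/3): the host has 3 equally likely choices, so probability 1/3; weight (1/3)·(1/3) = 1/9.
If it is behind door 5 (prior 1/9): the host opened door 5, so this case is ruled out; weight (1/9)·0 = 0.
The weights sum to 61/216.
So P(the car behind door 3 | the host opened door 5) = (5/54) / (61/216) = 20/61.

20/61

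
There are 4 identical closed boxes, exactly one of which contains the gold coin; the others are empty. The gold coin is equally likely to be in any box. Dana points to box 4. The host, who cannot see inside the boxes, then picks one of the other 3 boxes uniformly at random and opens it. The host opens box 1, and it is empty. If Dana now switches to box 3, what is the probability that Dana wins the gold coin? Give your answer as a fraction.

1/3

Because the host chose which box to open without knowing where the gold coin is, the choice is independent of the prize location. Learning that box 1 does not hold the gold coin simply rules out that one location and leaves the remaining 3 boxes still equally likely by symmetry.
So P(the gold coin in box 3) = 1/3.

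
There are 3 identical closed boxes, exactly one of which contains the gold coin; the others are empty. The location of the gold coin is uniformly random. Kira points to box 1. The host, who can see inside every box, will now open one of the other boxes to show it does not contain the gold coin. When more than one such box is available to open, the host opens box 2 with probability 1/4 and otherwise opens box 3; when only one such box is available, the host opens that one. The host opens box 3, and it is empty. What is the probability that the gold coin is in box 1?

3/7

Condition on the true location of the gold coin.
If it is in box 1 (prior 1/3): box 2 is available but not opened, probability 3/4; weight (1/3)·(3/4) = 1/4.
If it is in box 2 (prior 1/3): only box 3 is available, probability 1; weight (1/3)·1 = 1/3.
If it is in box 3 (prior 1/3): the host opened box 3, so this case is ruled out; weight (1/3)·0 = 0.
The weights sum to 7/12.
So P(the gold coin in box 1 | the host opened box 3) = (1/4) / (7/12) = 3/7.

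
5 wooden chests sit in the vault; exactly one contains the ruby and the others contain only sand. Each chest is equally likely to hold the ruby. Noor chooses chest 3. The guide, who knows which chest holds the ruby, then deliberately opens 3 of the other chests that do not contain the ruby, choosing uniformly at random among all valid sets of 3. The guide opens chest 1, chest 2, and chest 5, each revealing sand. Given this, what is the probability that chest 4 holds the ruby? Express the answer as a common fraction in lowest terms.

4/5

Condition on the true location of the ruby.
If it is in any of chests 1, 2, and 5 (prior 1/5 each): that chest was opened and seen not to hold the prize — ruled out; weight (1/5)·0 = 0 each.
If it is in chest 3 (prior 1/5): the guide has 4 equally likely choices, so probability 1/4; weight (1/5)·(1/4) = 1/20.
If it is in chest 4 (prior 1/5): the guide has no choice, probability 1; weight (1/5)·1 = 1/5.
The weights sum to 1/4.
So P(the ruby in chest 4 | the guide opened chest 1, chest 2, and chest 5) = (1/5) / (1/4) = 4/5.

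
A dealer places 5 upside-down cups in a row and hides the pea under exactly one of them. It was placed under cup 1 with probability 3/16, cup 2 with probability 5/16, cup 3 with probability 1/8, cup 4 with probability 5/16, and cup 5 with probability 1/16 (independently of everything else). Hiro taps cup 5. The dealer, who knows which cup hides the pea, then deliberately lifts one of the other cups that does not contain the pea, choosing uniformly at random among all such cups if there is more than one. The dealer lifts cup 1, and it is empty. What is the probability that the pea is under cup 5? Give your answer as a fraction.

Condition on the true location of the pea.
If it is under cup 1 (prior 3/16): the dealer opened cup 1, so this case is ruled out; weight (3/16)·0 = 0.
If it is under either of cups 2 and 4 (prior 5/16 each): the dealer has 3 equally likely choices, so probability 1/3; weight (5/16)·(1/3) = 5/48 each.
If it is under cup 3 (prior 1/8): the dealer has 3 equally likely choices, so probability 1/3; weight (1/8)·(1/3) = 1/24.
If it is under cup 5 (prior 1/16): the dealer has 4 equally likely choices, so probability 1/4; weight (1/16)·(1/4) = 1/64.
The weights sum to 17/64.
So P(the pea under cup 5 | the dealer opened cup 1) = (1/64) / (17/64) = 1/17.

1/17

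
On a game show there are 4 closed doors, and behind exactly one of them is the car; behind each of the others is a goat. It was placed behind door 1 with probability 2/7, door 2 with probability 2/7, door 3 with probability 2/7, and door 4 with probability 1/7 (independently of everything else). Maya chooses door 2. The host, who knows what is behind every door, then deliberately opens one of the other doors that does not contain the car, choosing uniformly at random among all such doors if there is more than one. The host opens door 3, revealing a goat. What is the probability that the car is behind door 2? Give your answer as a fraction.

Condition on the true location of the car.
If it is behind door 1 (prior 2/7): the host has 2 equally likely choices, so probability 1/2; weight (2/7)·(1/2) = 1/7.
If it is behind door 2 (prior 2/7): the host has 3 equally likely choices, so probability 1/3; weight (2/7)·(1/3) = 2/21.
If it is behind door 3 (prior 2/7): the host opened door 3, so this case is ruled out; weight (2/7)·0 = 0.
If it is behind door 4 (prior 1/7): the host has 2 equally likely choices, so probability 1/2; weight (1/7)·(1/2) = 1/14.
The weights sum to 13/42.
So P(the car behind door 2 | the host opened door 3) = (2/21) / (13/42) = 4/13.

4/13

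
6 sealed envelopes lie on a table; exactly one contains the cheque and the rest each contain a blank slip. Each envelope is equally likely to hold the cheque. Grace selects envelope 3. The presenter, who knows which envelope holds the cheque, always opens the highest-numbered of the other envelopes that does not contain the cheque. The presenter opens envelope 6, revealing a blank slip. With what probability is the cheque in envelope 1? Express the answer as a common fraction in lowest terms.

1/5

Condition on the true location of the cheque.
If it is in any of envelopes 1, 2, 3, 4, and 5 (prior 1/6 each): envelope 6 is the highest-numbered option available, probability 1; weight (1/6)·1 = 1/6 each.
If it is in envelope 6 (prior 1/6): the presenter opened envelope 6, so this case is ruled out; weight (1/6)·0 = 0.
The weights sum to 5/6.
So P(the cheque in envelope 1 | the presenter opened envelope 6) = (1/6) / (5/6) = 1/5.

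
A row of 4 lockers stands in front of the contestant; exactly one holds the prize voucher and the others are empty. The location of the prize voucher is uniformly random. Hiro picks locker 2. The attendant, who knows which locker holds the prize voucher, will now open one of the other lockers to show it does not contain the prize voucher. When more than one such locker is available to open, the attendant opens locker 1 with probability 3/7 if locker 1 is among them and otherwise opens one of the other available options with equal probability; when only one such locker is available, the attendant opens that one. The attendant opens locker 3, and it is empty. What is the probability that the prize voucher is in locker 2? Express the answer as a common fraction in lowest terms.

Consider each possible location of the prize voucher in turn.
If it is in locker 1 (prior 1/4): locker 1 holds the prize so is unavailable; the attendant chooses uniformly among the 2 others, probability 1/2; weight (1/4)·(1/2) = 1/8.
If it is in locker 2 (prior 1/4): locker 1 is available but not opened; locker 3 gets probability (1 − 3/7)/2 = 2/7; weight (1/4)·(2/7) = 1/14.
If it is in locker 3 (prior 1/4): the attendant opened locker 3, so this case is ruled out; weight (1/4)·0 = 0.
If it is in locker 4 (prior 1/4): locker 1 is available but not opened, probability 4/7; weight (1/4)·(4/7) = 1/7.
The weights sum to 19/56.
So P(the prize voucher in locker 2 | the attendant opened locker 3) = (1/14) / (19/56) = 4/19.

4/19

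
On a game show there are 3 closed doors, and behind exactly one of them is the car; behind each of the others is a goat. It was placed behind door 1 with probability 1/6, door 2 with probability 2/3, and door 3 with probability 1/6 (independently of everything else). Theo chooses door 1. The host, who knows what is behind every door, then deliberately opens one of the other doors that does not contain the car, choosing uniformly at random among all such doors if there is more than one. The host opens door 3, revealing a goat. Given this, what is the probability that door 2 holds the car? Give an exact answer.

8/9

Apply Bayes' rule, conditioning on where the car actually is.
If it is behind door 1 (prior 1/6): the host has 2 equally likely choices, so probability 1/2; weight (1/6)·(1/2) = 1/12.
If it is behind door 2 (prior 2/3): the host has no choice, probability 1; weight (2/3)·1 = 2/3.
If it is behind door 3 (prior 1/6): the host opened door 3, so this case is ruled out; weight (1/6)·0 = 0.
The weights sum to 3/4.
So P(the car behind door 2 | the host opened door 3) = (2/3) / (3/4) = 8/9.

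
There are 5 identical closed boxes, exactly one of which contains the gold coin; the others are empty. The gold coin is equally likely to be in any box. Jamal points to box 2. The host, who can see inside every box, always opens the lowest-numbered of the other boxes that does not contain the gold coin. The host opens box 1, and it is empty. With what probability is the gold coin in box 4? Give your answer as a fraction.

1/4

Consider each possible location of the gold coin in turn.
If it is in box 1 (prior 1/5): the host opened box 1, so this case is ruled out; weight (1/5)·0 = 0.
If it is in any of boxes 2, 3, 4, and 5 (prior 1/5 each): box 1 is the lowest-numbered option available, probability 1; weight (1/5)·1 = 1/5 each.
The weights sum to 4/5.
So P(the gold coin in box 4 | the host opened box 1) = (1/5) / (4/5) = 1/4.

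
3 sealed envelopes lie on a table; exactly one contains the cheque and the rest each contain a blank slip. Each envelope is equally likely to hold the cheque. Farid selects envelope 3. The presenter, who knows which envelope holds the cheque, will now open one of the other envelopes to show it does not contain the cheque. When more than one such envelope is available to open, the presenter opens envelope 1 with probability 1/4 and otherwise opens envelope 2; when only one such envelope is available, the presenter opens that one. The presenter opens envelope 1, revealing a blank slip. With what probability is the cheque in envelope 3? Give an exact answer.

Condition on the true location of the cheque.
If it is in envelope 1 (prior 1/3): the presenter opened envelope 1, so this case is ruled out; weight (1/3)·0 = 0.
If it is in envelope 2 (prior 1/3): only envelope 1 is available, probability 1; weight (1/3)·1 = 1/3.
If it is in envelope 3 (prior 1/3): envelope 1 is available, opened with probability 1/4; weight (1/3)·(1/4) = 1/12.
The weights sum to 5/12.
So P(the cheque in envelope 3 | the presenter opened envelope 1) = (1/12) / (5/12) = 1/5.

1/5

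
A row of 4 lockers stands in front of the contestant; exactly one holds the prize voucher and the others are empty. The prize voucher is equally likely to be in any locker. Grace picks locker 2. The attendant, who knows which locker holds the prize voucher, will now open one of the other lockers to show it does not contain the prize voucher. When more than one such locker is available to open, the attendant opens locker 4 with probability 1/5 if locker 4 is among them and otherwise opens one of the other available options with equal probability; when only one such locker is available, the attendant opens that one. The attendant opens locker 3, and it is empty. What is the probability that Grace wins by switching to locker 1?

8/17

Condition on the true location of the prize voucher.
If it is in locker 1 (prior 1/4): locker 4 is available but not opened, probability 4/5; weight (1/4)·(4/5) = 1/5.
If it is in locker 2 (prior 1/4): locker 4 is available but not opened; locker 3 gets probability (1 − 1/5)/2 = 2/5; weight (1/4)·(2/5) = 1/10.
If it is in locker 3 (prior 1/4): the attendant opened locker 3, so this case is ruled out; weight (1/4)·0 = 0.
If it is in locker 4 (prior 1/4): locker 4 holds the prize so is unavailable; the attendant chooses uniformly among the 2 others, probability 1/2; weight (1/4)·(1/2) = 1/8.
The weights sum to 17/40.
So P(the prize voucher in locker 1 | the attendant opened locker 3) = (1/5) / (17/40) = 8/17.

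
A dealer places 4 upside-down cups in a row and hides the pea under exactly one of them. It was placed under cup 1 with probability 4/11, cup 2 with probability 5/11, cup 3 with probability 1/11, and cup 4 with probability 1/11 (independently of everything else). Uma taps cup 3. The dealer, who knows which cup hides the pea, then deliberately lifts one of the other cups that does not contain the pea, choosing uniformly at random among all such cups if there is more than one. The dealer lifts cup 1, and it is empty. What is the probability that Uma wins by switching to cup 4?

3/20

Condition on the true location of the pea.
If it is under cup 1 (prior 4/11): the dealer opened cup 1, so this case is ruled out; weight (4/11)·0 = 0.
If it is under cup 2 (prior 5/11): the dealer has 2 equally likely choices, so probability 1/2; weight (5/11)·(1/2) = 5/22.
If it is under cup 3 (prior 1/11): the dealer has 3 equally likely choices, so probability 1/3; weight (1/11)·(1/3) = 1/33.
If it is under cup 4 (prior 1/11): the dealer has 2 equally likely choices, so probability 1/2; weight (1/11)·(1/2) = 1/22.
The weights sum to 10/33.
So P(the pea under cup 4 | the dealer opened cup 1) = (1/22) / (10/33) = 3/20.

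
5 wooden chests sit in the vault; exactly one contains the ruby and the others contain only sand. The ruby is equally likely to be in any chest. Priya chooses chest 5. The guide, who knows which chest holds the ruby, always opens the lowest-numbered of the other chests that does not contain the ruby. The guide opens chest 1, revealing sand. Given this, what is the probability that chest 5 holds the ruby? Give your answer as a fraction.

1/4

Apply Bayes' rule, conditioning on where the ruby actually is.
If it is in chest 1 (prior 1/5): the guide opened chest 1, so this case is ruled out; weight (1/5)·0 = 0.
If it is in any of chests 2, 3, 4, and 5 (prior 1/5 each): chest 1 is the lowest-numbered option available, probability 1; weight (1/5)·1 = 1/5 each.
The weights sum to 4/5.
So P(the ruby in chest 5 | the guide opened chest 1) = (1/5) / (4/5) = 1/4.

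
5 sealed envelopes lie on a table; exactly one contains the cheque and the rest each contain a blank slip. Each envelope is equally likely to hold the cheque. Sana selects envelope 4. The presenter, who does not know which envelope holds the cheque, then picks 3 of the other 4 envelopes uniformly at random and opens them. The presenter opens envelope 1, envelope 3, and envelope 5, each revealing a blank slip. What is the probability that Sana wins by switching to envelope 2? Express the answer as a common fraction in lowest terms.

Consider each possible location of the cheque in turn.
If it is in any of envelopes 1, 3, and 5 (prior 1/5 each): that envelope was opened and seen not to hold the prize — ruled out; weight (1/5)·0 = 0 each.
If it is in either of envelopes 2 and 4 (prior 1/5 each): the presenter picks exactly this set with probability 1/4 regardless, and none is the prize; weight (1/5)·(1/4) = 1/20 each.
The weights sum to 1/10.
So P(the cheque in envelope 2 | the presenter opened envelope 1, envelope 3, and envelope 5) = (1/20) / (1/10) = 1/2.

1/2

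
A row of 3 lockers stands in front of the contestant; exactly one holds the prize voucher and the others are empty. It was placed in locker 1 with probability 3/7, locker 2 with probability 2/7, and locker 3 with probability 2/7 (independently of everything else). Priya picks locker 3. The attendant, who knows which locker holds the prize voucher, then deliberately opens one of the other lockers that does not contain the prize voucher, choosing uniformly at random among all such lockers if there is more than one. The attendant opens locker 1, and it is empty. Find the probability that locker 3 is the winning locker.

1/3

Apply Bayes' rule, conditioning on where the prize voucher actually is.
If it is in locker 1 (prior 3/7): the attendant opened locker 1, so this case is ruled out; weight (3/7)·0 = 0.
If it is in locker 2 (prior 2/7): the attendant has no choice, probability 1; weight (2/7)·1 = 2/7.
If it is in locker 3 (prior 2/7): the attendant has 2 equally likely choices, so probability 1/2; weight (2/7)·(1/2) = 1/7.
The weights sum to 3/7.
So P(the prize voucher in locker 3 | the attendant opened locker 1) = (1/7) / (3/7) = 1/3.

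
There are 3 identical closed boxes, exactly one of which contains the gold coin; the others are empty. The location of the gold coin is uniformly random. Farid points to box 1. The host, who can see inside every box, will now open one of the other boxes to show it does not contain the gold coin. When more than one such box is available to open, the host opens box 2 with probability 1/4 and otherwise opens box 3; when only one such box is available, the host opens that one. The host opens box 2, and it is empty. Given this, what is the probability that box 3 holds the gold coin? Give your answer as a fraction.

4/5

Condition on the true location of the gold coin.
If it is in box 1 (prior 1/3): box 2 is available, opened with probability 1/4; weight (1/3)·(1/4) = 1/12.
If it is in box 2 (prior 1/3): the host opened box 2, so this case is ruled out; weight (1/3)·0 = 0.
If it is in box 3 (prior 1/3): only box 2 is available, probability 1; weight (1/3)·1 = 1/3.
The weights sum to 5/12.
So P(the gold coin in box 3 | the host opened box 2) = (1/3) / (5/12) = 4/5.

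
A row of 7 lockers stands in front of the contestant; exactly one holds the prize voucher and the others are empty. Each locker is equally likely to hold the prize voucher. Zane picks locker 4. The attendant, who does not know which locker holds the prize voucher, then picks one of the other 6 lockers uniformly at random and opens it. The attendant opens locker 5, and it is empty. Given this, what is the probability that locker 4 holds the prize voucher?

1/6

Apply Bayes' rule, conditioning on where the prize voucher actually is.
If it is in any of lockers 1, 2, 3, 4, 6, and 7 (prior 1/7 each): the attendant picks locker 5 with probability 1/6 regardless, and it is not the prize; weight (1/7)·(1/6) = 1/42 each.
If it is in locker 5 (prior 1/7): the attendant opened locker 5, so this case is ruled out; weight (1/7)·0 = 0.
The weights sum to 1/7.
So P(the prize voucher in locker 4 | the attendant opened locker 5) = (1/42) / (1/7) = 1/6.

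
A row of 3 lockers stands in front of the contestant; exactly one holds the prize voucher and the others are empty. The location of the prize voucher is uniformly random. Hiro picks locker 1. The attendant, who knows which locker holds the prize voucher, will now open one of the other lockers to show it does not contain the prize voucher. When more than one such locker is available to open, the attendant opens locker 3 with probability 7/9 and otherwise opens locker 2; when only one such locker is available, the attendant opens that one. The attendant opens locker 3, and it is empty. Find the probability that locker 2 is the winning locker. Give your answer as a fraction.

Apply Bayes' rule, conditioning on where the prize voucher actually is.
If it is in locker 1 (prior 1/3): locker 3 is available, opened with probability 7/9; weight (1/3)·(7/9) = 7/27.
If it is in locker 2 (prior 1/3): only locker 3 is available, probability 1; weight (1/3)·1 = 1/3.
If it is in locker 3 (prior 1/3): the attendant opened locker 3, so this case is ruled out; weight (1/3)·0 = 0.
The weights sum to 16/27.
So P(the prize voucher in locker 2 | the attendant opened locker 3) = (1/3) / (16/27) = 9/16.

9/16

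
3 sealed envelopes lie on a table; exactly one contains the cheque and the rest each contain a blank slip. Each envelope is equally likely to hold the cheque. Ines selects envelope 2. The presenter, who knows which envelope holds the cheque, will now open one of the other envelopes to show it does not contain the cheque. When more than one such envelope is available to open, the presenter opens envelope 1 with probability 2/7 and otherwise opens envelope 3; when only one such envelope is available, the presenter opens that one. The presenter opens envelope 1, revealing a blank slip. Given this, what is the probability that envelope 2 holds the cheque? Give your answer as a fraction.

Consider each possible location of the cheque in turn.
If it is in envelope 1 (prior 1/3): the presenter opened envelope 1, so this case is ruled out; weight (1/3)·0 = 0.
If it is in envelope 2 (prior 1/3): envelope 1 is available, opened with probability 2/7; weight (1/3)·(2/7) = 2/21.
If it is in envelope 3 (prior 1/3): only envelope 1 is available, probability 1; weight (1/3)·1 = 1/3.
The weights sum to 3/7.
So P(the cheque in envelope 2 | the presenter opened envelope 1) = (2/21) / (3/7) = 2/9.

2/9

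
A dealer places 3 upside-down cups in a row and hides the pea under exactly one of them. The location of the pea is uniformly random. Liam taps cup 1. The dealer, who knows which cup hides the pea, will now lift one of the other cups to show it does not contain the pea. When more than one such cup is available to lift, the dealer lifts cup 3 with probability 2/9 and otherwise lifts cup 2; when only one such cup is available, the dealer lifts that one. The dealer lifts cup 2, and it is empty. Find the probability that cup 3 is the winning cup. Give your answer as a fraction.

9/16

Apply Bayes' rule, conditioning on where the pea actually is.
If it is under cup 1 (prior 1/3): cup 3 is available but not opened, probability 7/9; weight (1/3)·(7/9) = 7/27.
If it is under cup 2 (prior 1/3): the dealer opened cup 2, so this case is ruled out; weight (1/3)·0 = 0.
If it is under cup 3 (prior 1/3): only cup 2 is available, probability 1; weight (1/3)·1 = 1/3.
The weights sum to 16/27.
So P(the pea under cup 3 | the dealer opened cup 2) = (1/3) / (16/27) = 9/16.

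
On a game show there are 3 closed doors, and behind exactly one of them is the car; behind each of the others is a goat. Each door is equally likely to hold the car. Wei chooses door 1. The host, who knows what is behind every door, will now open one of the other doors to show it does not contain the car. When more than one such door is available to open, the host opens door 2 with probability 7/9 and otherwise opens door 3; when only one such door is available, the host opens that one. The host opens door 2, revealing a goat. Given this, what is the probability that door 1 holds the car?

Condition on the true location of the car.
If it is behind door 1 (prior 1/3): door 2 is available, opened with probability 7/9; weight (1/3)·(7/9) = 7/27.
If it is behind door 2 (prior 1/3): the host opened door 2, so this case is ruled out; weight (1/3)·0 = 0.
If it is behind door 3 (prior 1/3): only door 2 is available, probability 1; weight (1/3)·1 = 1/3.
The weights sum to 16/27.
So P(the car behind door 1 | the host opened door 2) = (7/27) / (16/27) = 7/16.

7/16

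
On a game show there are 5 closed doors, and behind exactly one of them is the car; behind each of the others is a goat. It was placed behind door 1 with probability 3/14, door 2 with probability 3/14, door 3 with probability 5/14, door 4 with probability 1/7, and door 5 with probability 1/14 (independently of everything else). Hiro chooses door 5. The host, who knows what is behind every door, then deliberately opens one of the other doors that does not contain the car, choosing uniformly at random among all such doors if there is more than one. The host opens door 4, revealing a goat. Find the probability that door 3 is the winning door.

20/47

Apply Bayes' rule, conditioning on where the car actually is.
If it is behind either of doors 1 and 2 (prior 3/14 each): the host has 3 equally likely choices, so probability 1/3; weight (3/14)·(1/3) = 1/14 each.
If it is behind door 3 (prior 5/14): the host has 3 equally likely choices, so probability 1/3; weight (5/14)·(1/3) = 5/42.
If it is behind door 4 (prior 1/7): the host opened door 4, so this case is ruled out; weight (1/7)·0 = 0.
If it is behind door 5 (prior 1/14): the host has 4 equally likely choices, so probability 1/4; weight (1/14)·(1/4) = 1/56.
The weights sum to 47/168.
So P(the car behind door 3 | the host opened door 4) = (5/42) / (47/168) = 20/47.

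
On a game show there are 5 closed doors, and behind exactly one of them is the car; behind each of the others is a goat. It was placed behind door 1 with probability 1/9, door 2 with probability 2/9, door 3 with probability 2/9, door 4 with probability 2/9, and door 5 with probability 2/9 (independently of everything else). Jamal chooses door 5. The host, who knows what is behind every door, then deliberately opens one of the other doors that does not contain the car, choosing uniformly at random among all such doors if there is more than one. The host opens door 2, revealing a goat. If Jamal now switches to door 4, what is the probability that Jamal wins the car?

4/13

Consider each possible location of the car in turn.
If it is behind door 1 (prior 1/9): the host has 3 equally likely choices, so probability 1/3; weight (1/9)·(1/3) = 1/27.
If it is behind door 2 (prior 2/9): the host opened door 2, so this case is ruled out; weight (2/9)·0 = 0.
If it is behind either of doors 3 and 4 (prior 2/9 each): the host has 3 equally likely choices, so probability 1/3; weight (2/9)·(1/3) = 2/27 each.
If it is behind door 5 (prior 2/9): the host has 4 equally likely choices, so probability 1/4; weight (2/9)·(1/4) = 1/18.
The weights sum to 13/54.
So P(the car behind door 4 | the host opened door 2) = (2/27) / (13/54) = 4/13.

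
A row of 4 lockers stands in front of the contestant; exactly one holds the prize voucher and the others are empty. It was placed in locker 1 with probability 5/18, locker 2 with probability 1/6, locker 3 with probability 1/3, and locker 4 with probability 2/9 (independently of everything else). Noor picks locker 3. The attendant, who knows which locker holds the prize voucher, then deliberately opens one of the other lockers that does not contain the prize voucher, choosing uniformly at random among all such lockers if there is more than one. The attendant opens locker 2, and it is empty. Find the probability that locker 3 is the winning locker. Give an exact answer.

4/13

Apply Bayes' rule, conditioning on where the prize voucher actually is.
If it is in locker 1 (prior 5/18): the attendant has 2 equally likely choices, so probability 1/2; weight (5/18)·(1/2) = 5/36.
If it is in locker 2 (prior 1/6): the attendant opened locker 2, so this case is ruled out; weight (1/6)·0 = 0.
If it is in locker 3 (prior 1/3): the attendant has 3 equally likely choices, so probability 1/3; weight (1/3)·(1/3) = 1/9.
If it is in locker 4 (prior 2/9): the attendant has 2 equally likely choices, so probability 1/2; weight (2/9)·(1/2) = 1/9.
The weights sum to 13/36.
So P(the prize voucher in locker 3 | the attendant opened locker 2) = (1/9) / (13/36) = 4/13.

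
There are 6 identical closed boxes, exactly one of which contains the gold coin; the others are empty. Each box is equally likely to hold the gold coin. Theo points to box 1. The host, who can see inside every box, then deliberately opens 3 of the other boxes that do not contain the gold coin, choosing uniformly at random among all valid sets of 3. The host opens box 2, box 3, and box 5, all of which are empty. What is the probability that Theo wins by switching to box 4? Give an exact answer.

Consider each possible location of the gold coin in turn.
If it is in box 1 (prior 1/6): the host has 10 equally likely choices, so probability 1/10; weight (1/6)·(1/10) = 1/60.
If it is in any of boxes 2, 3, and 5 (prior 1/6 each): that box was opened and seen not to hold the prize — ruled out; weight (1/6)·0 = 0 each.
If it is in either of boxes 4 and 6 (prior 1/6 each): the host has 4 equally likely choices, so probability 1/4; weight (1/6)·(1/4) = 1/24 each.
The weights sum to 1/10.
So P(the gold coin in box 4 | the host opened box 2, box 3, and box 5) = (1/24) / (1/10) = 5/12.

5/12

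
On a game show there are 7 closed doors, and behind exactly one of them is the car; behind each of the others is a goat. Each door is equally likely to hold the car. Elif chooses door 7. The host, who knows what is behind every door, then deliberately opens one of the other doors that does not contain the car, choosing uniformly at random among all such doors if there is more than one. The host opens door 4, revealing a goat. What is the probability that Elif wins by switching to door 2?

Consider each possible location of the car in turn.
If it is behind any of doors 1, 2, 3, 5, and 6 (prior 1/7 each): the host has 5 equally likely choices, so probability 1/5; weight (1/7)·(1/5) = 1/35 each.
If it is behind door 4 (prior 1/7): the host opened door 4, so this case is ruled out; weight (1/7)·0 = 0.
If it is behind door 7 (prior 1/7): the host has 6 equally likely choices, so probability 1/6; weight (1/7)·(1/6) = 1/42.
The weights sum to 1/6.
So P(the car behind door 2 | the host opened door 4) = (1/35) / (1/6) = 6/35.

6/35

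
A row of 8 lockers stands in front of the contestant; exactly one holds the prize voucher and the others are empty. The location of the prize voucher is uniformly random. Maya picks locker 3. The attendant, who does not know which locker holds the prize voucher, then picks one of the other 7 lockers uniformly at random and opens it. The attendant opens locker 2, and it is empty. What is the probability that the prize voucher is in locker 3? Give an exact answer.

Condition on the true location of the prize voucher.
If it is in any of lockers 1, 3, 4, 5, 6, 7, and 8 (prior 1/8 each): the attendant picks locker 2 with probability 1/7 regardless, and it is not the prize; weight (1/8)·(1/7) = 1/56 each.
If it is in locker 2 (prior 1/8): the attendant opened locker 2, so this case is ruled out; weight (1/8)·0 = 0.
The weights sum to 1/8.
So P(the prize voucher in locker 3 | the attendant opened locker 2) = (1/56) / (1/8) = 1/7.

1/7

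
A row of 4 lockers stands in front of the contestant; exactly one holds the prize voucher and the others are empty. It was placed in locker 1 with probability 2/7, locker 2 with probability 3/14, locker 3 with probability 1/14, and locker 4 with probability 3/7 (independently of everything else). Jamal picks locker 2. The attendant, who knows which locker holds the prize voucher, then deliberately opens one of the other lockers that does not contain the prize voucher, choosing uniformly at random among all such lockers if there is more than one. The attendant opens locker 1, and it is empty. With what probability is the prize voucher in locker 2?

2/9

Apply Bayes' rule, conditioning on where the prize voucher actually is.
If it is in locker 1 (prior 2/7): the attendant opened locker 1, so this case is ruled out; weight (2/7)·0 = 0.
If it is in locker 2 (prior 3/14): the attendant has 3 equally likely choices, so probability 1/3; weight (3/14)·(1/3) = 1/14.
If it is in locker 3 (prior 1/14): the attendant has 2 equally likely choices, so probability 1/2; weight (1/14)·(1/2) = 1/28.
If it is in locker 4 (prior 3/7): the attendant has 2 equally likely choices, so probability 1/2; weight (3/7)·(1/2) = 3/14.
The weights sum to 9/28.
So P(the prize voucher in locker 2 | the attendant opened locker 1) = (1/14) / (9/28) = 2/9.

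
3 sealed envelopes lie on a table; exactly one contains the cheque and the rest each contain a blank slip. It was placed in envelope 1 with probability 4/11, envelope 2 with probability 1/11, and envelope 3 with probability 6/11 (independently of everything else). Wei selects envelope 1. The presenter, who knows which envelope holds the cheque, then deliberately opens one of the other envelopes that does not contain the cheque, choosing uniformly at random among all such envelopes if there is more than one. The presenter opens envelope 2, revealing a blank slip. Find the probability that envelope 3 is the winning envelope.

Consider each possible location of the cheque in turn.
If it is in envelope 1 (prior 4/11): the presenter has 2 equally likely choices, so probability 1/2; weight (4/11)·(1/2) = 2/11.
If it is in envelope 2 (prior 1/11): the presenter opened envelope 2, so this case is ruled out; weight (1/11)·0 = 0.
If it is in envelope 3 (prior 6/11): the presenter has no choice, probability 1; weight (6/11)·1 = 6/11.
The weights sum to 8/11.
So P(the cheque in envelope 3 | the presenter opened envelope 2) = (6/11) / (8/11) = 3/4.

3/4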